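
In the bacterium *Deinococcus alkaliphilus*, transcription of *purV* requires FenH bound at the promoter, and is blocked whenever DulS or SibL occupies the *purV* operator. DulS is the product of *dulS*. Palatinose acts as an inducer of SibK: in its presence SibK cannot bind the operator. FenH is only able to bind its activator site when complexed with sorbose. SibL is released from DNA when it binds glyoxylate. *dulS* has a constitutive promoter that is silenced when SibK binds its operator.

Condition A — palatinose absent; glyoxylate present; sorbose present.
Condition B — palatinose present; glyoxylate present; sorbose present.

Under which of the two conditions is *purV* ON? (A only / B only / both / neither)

A only

Condition A:
Palatinose is absent, so SibK is active.
With repressor SibK bound, *dulS* is not transcribed.
So DulS is not produced.
Glyoxylate is present, so SibL is inactive.
Sorbose is present, so FenH is active.
No repressor is bound and FenH is active, so *purV* is transcribed.
→ *purV* is ON in A.
Condition B:
Palatinose is present, so SibK is inactive.
With no repressor bound, *dulS* is transcribed.
So DulS is produced and active.
Glyoxylate is present, so SibL is inactive.
Sorbose is present, so FenH is active.
With repressor DulS bound, *purV* is not transcribed.
→ *purV* is OFF in B.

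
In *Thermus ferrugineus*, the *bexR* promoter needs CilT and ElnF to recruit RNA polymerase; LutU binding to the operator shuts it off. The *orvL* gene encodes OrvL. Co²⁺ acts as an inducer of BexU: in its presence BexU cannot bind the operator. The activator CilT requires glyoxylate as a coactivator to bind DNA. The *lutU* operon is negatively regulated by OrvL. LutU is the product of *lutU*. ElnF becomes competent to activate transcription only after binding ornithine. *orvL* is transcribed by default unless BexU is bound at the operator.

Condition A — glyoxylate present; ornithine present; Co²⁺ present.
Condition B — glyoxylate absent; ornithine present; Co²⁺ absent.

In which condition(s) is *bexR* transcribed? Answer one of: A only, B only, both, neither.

Condition A:
Glyoxylate is present, so CilT is active.
Ornithine is present, so ElnF is active.
Co²⁺ is present, so BexU is inactive.
With no repressor bound, *orvL* is transcribed.
So OrvL is produced and active.
With repressor OrvL bound, *lutU* is not transcribed.
So LutU is not produced.
No repressor is bound and CilT and ElnF are active, so *bexR* is transcribed.
→ *bexR* is ON in A.
Condition B:
Glyoxylate is absent, so CilT is inactive.
Ornithine is present, so ElnF is active.
Co²⁺ is absent, so BexU is active.
With repressor BexU bound, *orvL* is not transcribed.
So OrvL is not produced.
With no repressor bound, *lutU* is transcribed.
So LutU is produced and active.
With repressor LutU bound, *bexR* is not transcribed.
→ *bexR* is OFF in B.

A only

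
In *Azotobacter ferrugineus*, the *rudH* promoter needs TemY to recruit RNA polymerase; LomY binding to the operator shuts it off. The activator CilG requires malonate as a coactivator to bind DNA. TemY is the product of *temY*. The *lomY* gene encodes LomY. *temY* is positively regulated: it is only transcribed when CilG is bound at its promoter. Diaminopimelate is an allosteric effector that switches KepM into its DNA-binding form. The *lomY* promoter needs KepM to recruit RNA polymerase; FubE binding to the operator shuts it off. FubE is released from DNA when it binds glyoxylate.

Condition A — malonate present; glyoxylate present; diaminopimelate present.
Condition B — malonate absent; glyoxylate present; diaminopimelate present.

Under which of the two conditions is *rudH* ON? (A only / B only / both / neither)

Condition A:
Malonate is present, so CilG is active.
No repressor is bound and CilG is active, so *temY* is transcribed.
So TemY is produced and active.
Glyoxylate is present, so FubE is inactive.
Diaminopimelate is present, so KepM is active.
No repressor is bound and KepM is active, so *lomY* is transcribed.
So LomY is produced and active.
With repressor LomY bound, *rudH* is not transcribed.
→ *rudH* is OFF in A.
Condition B:
Malonate is absent, so CilG is inactive.
Required activator CilG is absent, so *temY* is not transcribed.
So TemY is not produced.
Glyoxylate is present, so FubE is inactive.
Diaminopimelate is present, so KepM is active.
No repressor is bound and KepM is active, so *lomY* is transcribed.
So LomY is produced and active.
With repressor LomY bound, *rudH* is not transcribed.
→ *rudH* is OFF in B.

neither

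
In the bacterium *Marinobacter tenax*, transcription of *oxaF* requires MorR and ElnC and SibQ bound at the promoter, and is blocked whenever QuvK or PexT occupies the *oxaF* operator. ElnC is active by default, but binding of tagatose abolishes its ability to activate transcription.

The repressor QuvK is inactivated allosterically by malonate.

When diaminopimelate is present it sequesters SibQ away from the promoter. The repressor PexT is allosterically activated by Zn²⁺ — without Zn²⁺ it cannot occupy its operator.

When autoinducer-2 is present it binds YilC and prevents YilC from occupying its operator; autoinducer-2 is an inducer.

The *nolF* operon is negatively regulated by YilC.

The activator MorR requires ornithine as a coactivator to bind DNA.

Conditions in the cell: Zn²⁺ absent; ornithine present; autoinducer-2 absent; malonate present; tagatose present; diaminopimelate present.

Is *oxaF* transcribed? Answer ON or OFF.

Malonate is present, so QuvK is inactive.
Ornithine is present, so MorR is active.
Tagatose is present, so ElnC is inactive.
Diaminopimelate is present, so SibQ is inactive.
Zn²⁺ is absent, so PexT is inactive.
Required activator ElnC is absent, so *oxaF* is not transcribed.

OFF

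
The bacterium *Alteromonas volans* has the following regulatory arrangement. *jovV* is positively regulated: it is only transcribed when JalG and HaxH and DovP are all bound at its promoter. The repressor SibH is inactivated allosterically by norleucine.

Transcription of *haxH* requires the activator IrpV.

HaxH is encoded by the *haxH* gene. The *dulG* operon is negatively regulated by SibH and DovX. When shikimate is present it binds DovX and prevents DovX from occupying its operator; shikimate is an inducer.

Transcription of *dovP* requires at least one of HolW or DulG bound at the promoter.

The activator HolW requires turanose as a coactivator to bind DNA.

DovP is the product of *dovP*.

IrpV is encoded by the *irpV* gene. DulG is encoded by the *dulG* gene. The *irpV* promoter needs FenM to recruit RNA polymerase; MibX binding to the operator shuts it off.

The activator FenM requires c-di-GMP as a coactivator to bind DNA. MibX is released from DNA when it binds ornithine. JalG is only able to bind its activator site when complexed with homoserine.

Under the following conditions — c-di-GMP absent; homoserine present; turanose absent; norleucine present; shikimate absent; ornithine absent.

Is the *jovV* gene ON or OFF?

Homoserine is present, so JalG is active.
c-di-GMP is absent, so FenM is inactive.
Ornithine is absent, so MibX is active.
With repressor MibX bound, *irpV* is not transcribed.
So IrpV is not produced.
Required activator IrpV is absent, so *haxH* is not transcribed.
So HaxH is not produced.
Turanose is absent, so HolW is inactive.
Norleucine is present, so SibH is inactive.
Shikimate is absent, so DovX is active.
With repressor DovX bound, *dulG* is not transcribed.
So DulG is not produced.
No activator is available at the *dovP* promoter, so *dovP* is not transcribed.
So DovP is not produced.
Required activator HaxH is absent, so *jovV* is not transcribed.

OFF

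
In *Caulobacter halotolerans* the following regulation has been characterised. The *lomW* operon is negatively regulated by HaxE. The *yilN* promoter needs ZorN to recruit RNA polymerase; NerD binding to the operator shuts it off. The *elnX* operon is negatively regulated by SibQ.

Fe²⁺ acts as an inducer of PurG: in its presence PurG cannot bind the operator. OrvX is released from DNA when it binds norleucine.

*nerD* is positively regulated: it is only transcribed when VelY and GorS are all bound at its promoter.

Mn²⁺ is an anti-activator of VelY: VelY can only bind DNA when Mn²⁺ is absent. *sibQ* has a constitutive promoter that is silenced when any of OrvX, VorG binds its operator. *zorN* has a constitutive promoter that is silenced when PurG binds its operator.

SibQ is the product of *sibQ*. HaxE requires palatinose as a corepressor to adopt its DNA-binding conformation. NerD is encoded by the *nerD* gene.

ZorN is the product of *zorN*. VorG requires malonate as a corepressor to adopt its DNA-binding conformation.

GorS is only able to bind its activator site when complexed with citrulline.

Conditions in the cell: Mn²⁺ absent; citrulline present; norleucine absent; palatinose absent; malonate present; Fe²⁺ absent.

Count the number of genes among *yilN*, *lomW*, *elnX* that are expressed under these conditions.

Mn²⁺ is absent, so VelY is active.
Citrulline is present, so GorS is active.
No repressor is bound and VelY and GorS are active, so *nerD* is transcribed.
So NerD is produced and active.
Fe²⁺ is absent, so PurG is active.
With repressor PurG bound, *zorN* is not transcribed.
So ZorN is not produced.
With repressor NerD bound, *yilN* is not transcribed.
→ *yilN* is OFF.
Palatinose is absent, so HaxE is inactive.
With no repressor bound, *lomW* is transcribed.
→ *lomW* is ON.
Norleucine is absent, so OrvX is active.
Malonate is present, so VorG is active.
With repressor OrvX bound, *sibQ* is not transcribed.
So SibQ is not produced.
With no repressor bound, *elnX* is transcribed.
→ *elnX* is ON.
2 of the 3 genes are transcribed.

2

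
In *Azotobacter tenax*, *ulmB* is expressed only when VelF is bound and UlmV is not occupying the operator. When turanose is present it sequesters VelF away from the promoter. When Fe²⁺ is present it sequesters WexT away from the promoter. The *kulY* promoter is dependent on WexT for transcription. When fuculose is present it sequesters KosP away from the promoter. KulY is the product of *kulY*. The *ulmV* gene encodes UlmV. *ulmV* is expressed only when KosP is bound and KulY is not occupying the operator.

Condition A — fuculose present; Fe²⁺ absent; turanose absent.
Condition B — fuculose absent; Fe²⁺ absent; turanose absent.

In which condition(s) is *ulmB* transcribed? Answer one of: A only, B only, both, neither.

both

Condition A:
Fuculose is present, so KosP is inactive.
Fe²⁺ is absent, so WexT is active.
No repressor is bound and WexT is active, so *kulY* is transcribed.
So KulY is produced and active.
With repressor KulY bound, *ulmV* is not transcribed.
So UlmV is not produced.
Turanose is absent, so VelF is active.
No repressor is bound and VelF is active, so *ulmB* is transcribed.
→ *ulmB* is ON in A.
Condition B:
Fuculose is absent, so KosP is active.
Fe²⁺ is absent, so WexT is active.
No repressor is bound and WexT is active, so *kulY* is transcribed.
So KulY is produced and active.
With repressor KulY bound, *ulmV* is not transcribed.
So UlmV is not produced.
Turanose is absent, so VelF is active.
No repressor is bound and VelF is active, so *ulmB* is transcribed.
→ *ulmB* is ON in B.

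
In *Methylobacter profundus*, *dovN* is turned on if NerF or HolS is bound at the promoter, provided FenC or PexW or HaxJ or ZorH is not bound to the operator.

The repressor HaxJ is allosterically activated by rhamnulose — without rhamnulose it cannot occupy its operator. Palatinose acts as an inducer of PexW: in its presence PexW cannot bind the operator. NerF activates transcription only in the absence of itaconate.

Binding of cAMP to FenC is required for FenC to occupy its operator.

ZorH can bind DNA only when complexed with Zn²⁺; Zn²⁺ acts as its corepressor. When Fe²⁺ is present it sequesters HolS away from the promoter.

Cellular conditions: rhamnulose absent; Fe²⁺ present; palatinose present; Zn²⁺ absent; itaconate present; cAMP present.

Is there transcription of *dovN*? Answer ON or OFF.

cAMP is present, so FenC is active.
Palatinose is present, so PexW is inactive.
Itaconate is present, so NerF is inactive.
Rhamnulose is absent, so HaxJ is inactive.
Zn²⁺ is absent, so ZorH is inactive.
Fe²⁺ is present, so HolS is inactive.
With repressor FenC bound, *dovN* is not transcribed.

OFF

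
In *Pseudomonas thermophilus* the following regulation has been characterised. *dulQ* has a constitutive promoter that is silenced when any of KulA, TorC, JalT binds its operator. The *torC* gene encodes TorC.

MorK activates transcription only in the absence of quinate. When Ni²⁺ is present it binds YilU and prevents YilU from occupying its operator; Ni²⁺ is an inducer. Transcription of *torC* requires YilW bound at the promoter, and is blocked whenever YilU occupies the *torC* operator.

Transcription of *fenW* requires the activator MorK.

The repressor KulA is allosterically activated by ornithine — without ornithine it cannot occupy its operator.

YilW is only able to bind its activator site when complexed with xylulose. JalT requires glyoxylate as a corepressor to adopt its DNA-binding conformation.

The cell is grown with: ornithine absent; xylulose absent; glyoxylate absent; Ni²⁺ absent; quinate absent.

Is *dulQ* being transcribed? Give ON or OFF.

Ornithine is absent, so KulA is inactive.
Ni²⁺ is absent, so YilU is active.
Xylulose is absent, so YilW is inactive.
With repressor YilU bound, *torC* is not transcribed.
So TorC is not produced.
Glyoxylate is absent, so JalT is inactive.
With no repressor bound, *dulQ* is transcribed.

ON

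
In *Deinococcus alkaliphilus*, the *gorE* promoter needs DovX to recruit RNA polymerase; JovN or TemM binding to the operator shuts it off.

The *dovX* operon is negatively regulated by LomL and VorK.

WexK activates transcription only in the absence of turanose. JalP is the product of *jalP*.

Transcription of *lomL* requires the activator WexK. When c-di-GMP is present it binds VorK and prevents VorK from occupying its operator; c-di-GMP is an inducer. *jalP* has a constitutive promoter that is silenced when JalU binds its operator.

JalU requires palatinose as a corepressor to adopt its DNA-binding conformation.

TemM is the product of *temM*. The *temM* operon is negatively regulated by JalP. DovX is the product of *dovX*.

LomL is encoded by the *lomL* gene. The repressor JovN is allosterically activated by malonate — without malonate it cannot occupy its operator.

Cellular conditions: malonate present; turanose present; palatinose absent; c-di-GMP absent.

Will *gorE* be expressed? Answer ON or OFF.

OFF

Malonate is present, so JovN is active.
Palatinose is absent, so JalU is inactive.
With no repressor bound, *jalP* is transcribed.
So JalP is produced and active.
With repressor JalP bound, *temM* is not transcribed.
So TemM is not produced.
Turanose is present, so WexK is inactive.
Required activator WexK is absent, so *lomL* is not transcribed.
So LomL is not produced.
c-di-GMP is absent, so VorK is active.
With repressor VorK bound, *dovX* is not transcribed.
So DovX is not produced.
With repressor JovN bound, *gorE* is not transcribed.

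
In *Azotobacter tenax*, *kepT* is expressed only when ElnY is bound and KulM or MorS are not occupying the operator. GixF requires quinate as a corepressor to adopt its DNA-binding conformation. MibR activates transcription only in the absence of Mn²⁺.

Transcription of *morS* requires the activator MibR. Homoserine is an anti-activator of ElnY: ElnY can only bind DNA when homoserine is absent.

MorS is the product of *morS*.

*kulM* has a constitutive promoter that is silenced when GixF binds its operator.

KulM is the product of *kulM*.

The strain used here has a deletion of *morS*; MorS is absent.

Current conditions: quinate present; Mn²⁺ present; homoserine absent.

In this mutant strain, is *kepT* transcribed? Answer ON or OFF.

ON

Homoserine is absent, so ElnY is active.
Quinate is present, so GixF is active.
With repressor GixF bound, *kulM* is not transcribed.
So KulM is not produced.
MorS is non-functional in this strain, so it has no effect.
No repressor is bound and ElnY is active, so *kepT* is transcribed.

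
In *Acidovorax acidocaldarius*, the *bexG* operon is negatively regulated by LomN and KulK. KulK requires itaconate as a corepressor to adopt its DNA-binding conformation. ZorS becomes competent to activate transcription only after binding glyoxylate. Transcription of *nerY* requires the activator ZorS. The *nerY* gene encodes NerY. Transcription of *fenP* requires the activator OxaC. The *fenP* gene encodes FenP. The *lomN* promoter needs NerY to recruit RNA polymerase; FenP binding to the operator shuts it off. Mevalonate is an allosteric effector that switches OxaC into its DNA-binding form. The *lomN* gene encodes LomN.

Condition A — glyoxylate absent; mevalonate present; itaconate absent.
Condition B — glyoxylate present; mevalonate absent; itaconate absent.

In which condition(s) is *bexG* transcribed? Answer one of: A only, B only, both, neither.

Condition A:
Glyoxylate is absent, so ZorS is inactive.
Required activator ZorS is absent, so *nerY* is not transcribed.
So NerY is not produced.
Mevalonate is present, so OxaC is active.
No repressor is bound and OxaC is active, so *fenP* is transcribed.
So FenP is produced and active.
With repressor FenP bound, *lomN* is not transcribed.
So LomN is not produced.
Itaconate is absent, so KulK is inactive.
With no repressor bound, *bexG* is transcribed.
→ *bexG* is ON in A.
Condition B:
Glyoxylate is present, so ZorS is active.
No repressor is bound and ZorS is active, so *nerY* is transcribed.
So NerY is produced and active.
Mevalonate is absent, so OxaC is inactive.
Required activator OxaC is absent, so *fenP* is not transcribed.
So FenP is not produced.
No repressor is bound and NerY is active, so *lomN* is transcribed.
So LomN is produced and active.
Itaconate is absent, so KulK is inactive.
With repressor LomN bound, *bexG* is not transcribed.
→ *bexG* is OFF in B.

A only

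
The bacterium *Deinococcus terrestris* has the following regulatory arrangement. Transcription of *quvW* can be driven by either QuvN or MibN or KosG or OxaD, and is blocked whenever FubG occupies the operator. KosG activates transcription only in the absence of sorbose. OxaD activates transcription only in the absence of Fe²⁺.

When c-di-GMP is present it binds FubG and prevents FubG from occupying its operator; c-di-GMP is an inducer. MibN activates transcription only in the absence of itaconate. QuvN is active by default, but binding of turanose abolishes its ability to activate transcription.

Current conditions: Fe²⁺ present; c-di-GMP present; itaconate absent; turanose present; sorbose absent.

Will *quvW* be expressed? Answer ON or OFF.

Turanose is present, so QuvN is inactive.
Itaconate is absent, so MibN is active.
Sorbose is absent, so KosG is active.
Fe²⁺ is present, so OxaD is inactive.
c-di-GMP is present, so FubG is inactive.
Activator MibN is present, so *quvW* is transcribed.

ON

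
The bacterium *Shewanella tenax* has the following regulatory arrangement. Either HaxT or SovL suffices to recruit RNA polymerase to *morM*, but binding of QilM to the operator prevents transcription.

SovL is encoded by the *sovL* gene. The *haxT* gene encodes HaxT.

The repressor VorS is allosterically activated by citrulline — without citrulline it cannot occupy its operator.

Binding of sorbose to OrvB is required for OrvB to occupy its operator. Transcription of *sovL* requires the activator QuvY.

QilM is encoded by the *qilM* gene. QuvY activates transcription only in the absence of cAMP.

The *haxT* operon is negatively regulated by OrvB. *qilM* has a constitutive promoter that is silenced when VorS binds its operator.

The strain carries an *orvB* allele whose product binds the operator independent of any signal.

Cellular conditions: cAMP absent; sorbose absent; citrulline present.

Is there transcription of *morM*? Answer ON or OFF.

OrvB is constitutively active in this strain.
With repressor OrvB bound, *haxT* is not transcribed.
So HaxT is not produced.
Citrulline is present, so VorS is active.
With repressor VorS bound, *qilM* is not transcribed.
So QilM is not produced.
cAMP is absent, so QuvY is active.
No repressor is bound and QuvY is active, so *sovL* is transcribed.
So SovL is produced and active.
Activator SovL is present, so *morM* is transcribed.

ON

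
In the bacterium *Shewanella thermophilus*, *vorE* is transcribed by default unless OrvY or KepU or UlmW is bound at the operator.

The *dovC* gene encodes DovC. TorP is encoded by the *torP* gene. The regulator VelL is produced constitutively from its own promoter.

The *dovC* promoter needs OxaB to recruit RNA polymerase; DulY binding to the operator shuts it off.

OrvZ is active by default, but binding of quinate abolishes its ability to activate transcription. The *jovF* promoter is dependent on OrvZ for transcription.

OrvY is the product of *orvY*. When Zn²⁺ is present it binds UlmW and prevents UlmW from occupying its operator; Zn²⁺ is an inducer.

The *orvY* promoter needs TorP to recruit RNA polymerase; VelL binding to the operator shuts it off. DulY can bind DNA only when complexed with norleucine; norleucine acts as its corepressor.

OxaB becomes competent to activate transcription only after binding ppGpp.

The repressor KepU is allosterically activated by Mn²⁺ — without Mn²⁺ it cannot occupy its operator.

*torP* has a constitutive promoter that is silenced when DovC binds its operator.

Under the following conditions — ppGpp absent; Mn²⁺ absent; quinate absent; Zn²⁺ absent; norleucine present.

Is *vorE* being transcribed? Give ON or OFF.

OFF

ppGpp is absent, so OxaB is inactive.
Norleucine is present, so DulY is active.
With repressor DulY bound, *dovC* is not transcribed.
So DovC is not produced.
With no repressor bound, *torP* is transcribed.
So TorP is produced and active.
VelL is produced constitutively and is active.
With repressor VelL bound, *orvY* is not transcribed.
So OrvY is not produced.
Mn²⁺ is absent, so KepU is inactive.
Zn²⁺ is absent, so UlmW is active.
With repressor UlmW bound, *vorE* is not transcribed.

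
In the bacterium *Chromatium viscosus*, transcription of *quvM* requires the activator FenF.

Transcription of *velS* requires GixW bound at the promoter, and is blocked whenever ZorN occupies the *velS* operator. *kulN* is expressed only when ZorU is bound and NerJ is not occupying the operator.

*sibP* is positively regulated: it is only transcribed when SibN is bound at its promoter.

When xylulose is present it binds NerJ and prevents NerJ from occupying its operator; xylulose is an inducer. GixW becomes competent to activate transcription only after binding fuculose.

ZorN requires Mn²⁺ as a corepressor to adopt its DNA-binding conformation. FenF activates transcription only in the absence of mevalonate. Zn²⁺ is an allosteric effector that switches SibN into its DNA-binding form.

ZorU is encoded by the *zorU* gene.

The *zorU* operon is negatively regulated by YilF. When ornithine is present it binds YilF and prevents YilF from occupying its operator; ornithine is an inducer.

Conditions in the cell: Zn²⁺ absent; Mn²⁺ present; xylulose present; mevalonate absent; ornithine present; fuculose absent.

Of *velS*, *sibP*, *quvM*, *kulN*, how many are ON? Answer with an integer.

2

Fuculose is absent, so GixW is inactive.
Mn²⁺ is present, so ZorN is active.
With repressor ZorN bound, *velS* is not transcribed.
→ *velS* is OFF.
Zn²⁺ is absent, so SibN is inactive.
Required activator SibN is absent, so *sibP* is not transcribed.
→ *sibP* is OFF.
Mevalonate is absent, so FenF is active.
No repressor is bound and FenF is active, so *quvM* is transcribed.
→ *quvM* is ON.
Xylulose is present, so NerJ is inactive.
Ornithine is present, so YilF is inactive.
With no repressor bound, *zorU* is transcribed.
So ZorU is produced and active.
No repressor is bound and ZorU is active, so *kulN* is transcribed.
→ *kulN* is ON.
2 of the 4 genes are transcribed.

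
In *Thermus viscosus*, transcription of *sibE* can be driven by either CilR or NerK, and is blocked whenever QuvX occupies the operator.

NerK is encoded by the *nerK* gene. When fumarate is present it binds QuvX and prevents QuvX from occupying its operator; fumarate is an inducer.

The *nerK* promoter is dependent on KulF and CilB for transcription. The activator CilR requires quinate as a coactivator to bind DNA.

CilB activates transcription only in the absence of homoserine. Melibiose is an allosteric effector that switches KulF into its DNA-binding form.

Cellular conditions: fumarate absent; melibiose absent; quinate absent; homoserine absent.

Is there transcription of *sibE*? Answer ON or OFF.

Quinate is absent, so CilR is inactive.
Melibiose is absent, so KulF is inactive.
Homoserine is absent, so CilB is active.
Required activator KulF is absent, so *nerK* is not transcribed.
So NerK is not produced.
Fumarate is absent, so QuvX is active.
With repressor QuvX bound, *sibE* is not transcribed.

OFF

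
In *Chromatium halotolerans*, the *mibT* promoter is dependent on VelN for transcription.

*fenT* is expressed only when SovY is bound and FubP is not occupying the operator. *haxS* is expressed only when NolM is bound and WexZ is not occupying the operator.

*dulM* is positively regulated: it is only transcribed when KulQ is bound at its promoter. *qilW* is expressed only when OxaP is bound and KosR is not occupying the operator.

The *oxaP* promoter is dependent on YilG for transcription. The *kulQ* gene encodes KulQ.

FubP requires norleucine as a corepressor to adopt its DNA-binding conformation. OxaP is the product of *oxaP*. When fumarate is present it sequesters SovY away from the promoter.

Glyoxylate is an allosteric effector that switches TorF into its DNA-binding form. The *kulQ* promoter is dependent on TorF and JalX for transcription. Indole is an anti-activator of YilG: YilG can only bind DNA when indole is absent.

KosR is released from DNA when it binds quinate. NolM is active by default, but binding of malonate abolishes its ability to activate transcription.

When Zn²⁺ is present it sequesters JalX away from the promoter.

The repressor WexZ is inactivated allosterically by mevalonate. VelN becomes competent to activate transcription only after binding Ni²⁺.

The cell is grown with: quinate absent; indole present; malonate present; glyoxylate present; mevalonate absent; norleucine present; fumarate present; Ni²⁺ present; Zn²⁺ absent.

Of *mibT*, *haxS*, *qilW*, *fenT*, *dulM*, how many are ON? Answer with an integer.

2

Ni²⁺ is present, so VelN is active.
No repressor is bound and VelN is active, so *mibT* is transcribed.
→ *mibT* is ON.
Mevalonate is absent, so WexZ is active.
Malonate is present, so NolM is inactive.
With repressor WexZ bound, *haxS* is not transcribed.
→ *haxS* is OFF.
Indole is present, so YilG is inactive.
Required activator YilG is absent, so *oxaP* is not transcribed.
So OxaP is not produced.
Quinate is absent, so KosR is active.
With repressor KosR bound, *qilW* is not transcribed.
→ *qilW* is OFF.
Norleucine is present, so FubP is active.
Fumarate is present, so SovY is inactive.
With repressor FubP bound, *fenT* is not transcribed.
→ *fenT* is OFF.
Glyoxylate is present, so TorF is active.
Zn²⁺ is absent, so JalX is active.
No repressor is bound and TorF and JalX are active, so *kulQ* is transcribed.
So KulQ is produced and active.
No repressor is bound and KulQ is active, so *dulM* is transcribed.
→ *dulM* is ON.
2 of the 5 genes are transcribed.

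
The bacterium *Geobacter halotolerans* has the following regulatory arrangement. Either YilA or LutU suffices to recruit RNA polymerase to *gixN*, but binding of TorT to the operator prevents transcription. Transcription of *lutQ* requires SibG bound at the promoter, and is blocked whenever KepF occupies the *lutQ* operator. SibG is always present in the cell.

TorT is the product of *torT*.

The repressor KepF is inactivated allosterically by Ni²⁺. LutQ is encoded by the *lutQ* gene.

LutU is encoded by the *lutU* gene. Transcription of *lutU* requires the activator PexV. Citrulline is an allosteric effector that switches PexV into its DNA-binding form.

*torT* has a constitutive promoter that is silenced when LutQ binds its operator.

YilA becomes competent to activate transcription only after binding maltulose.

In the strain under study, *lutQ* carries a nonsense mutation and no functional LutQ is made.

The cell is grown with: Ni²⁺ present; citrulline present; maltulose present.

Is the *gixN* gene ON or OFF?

Maltulose is present, so YilA is active.
Citrulline is present, so PexV is active.
No repressor is bound and PexV is active, so *lutU* is transcribed.
So LutU is produced and active.
LutQ is non-functional in this strain, so it has no effect.
With no repressor bound, *torT* is transcribed.
So TorT is produced and active.
With repressor TorT bound, *gixN* is not transcribed.

OFF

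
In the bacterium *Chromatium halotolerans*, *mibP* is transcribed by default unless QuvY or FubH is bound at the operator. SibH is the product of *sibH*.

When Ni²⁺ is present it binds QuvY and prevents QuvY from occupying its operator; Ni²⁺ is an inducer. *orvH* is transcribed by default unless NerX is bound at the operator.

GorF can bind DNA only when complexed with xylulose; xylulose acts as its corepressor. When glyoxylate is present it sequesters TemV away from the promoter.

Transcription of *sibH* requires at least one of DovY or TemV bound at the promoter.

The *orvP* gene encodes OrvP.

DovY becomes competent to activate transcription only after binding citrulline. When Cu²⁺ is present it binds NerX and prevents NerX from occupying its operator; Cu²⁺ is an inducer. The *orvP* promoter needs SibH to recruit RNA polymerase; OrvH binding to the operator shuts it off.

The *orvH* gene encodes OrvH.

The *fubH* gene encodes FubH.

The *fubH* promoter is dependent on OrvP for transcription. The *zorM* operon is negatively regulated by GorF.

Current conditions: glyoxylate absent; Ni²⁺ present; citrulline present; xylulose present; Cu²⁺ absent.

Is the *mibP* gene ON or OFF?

OFF

Ni²⁺ is present, so QuvY is inactive.
Citrulline is present, so DovY is active.
Glyoxylate is absent, so TemV is active.
Activator DovY is present, so *sibH* is transcribed.
So SibH is produced and active.
Cu²⁺ is absent, so NerX is active.
With repressor NerX bound, *orvH* is not transcribed.
So OrvH is not produced.
No repressor is bound and SibH is active, so *orvP* is transcribed.
So OrvP is produced and active.
No repressor is bound and OrvP is active, so *fubH* is transcribed.
So FubH is produced and active.
With repressor FubH bound, *mibP* is not transcribed.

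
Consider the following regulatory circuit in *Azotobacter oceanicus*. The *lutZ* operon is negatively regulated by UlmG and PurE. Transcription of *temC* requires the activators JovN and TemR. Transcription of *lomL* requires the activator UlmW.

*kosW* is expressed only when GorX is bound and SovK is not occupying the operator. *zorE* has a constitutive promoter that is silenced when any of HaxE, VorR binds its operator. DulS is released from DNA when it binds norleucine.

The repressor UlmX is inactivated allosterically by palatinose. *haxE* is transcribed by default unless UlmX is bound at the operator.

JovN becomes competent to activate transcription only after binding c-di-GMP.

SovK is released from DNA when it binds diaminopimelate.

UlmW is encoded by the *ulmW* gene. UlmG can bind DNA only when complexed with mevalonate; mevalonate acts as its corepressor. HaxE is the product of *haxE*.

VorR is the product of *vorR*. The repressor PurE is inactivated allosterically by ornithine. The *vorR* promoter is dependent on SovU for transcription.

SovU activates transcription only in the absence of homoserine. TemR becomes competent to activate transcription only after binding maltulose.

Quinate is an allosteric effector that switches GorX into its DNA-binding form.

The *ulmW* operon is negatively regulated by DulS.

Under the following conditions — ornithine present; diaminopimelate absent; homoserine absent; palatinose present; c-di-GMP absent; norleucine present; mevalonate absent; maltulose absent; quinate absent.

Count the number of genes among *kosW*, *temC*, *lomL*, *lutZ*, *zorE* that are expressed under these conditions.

2

Quinate is absent, so GorX is inactive.
Diaminopimelate is absent, so SovK is active.
With repressor SovK bound, *kosW* is not transcribed.
→ *kosW* is OFF.
c-di-GMP is absent, so JovN is inactive.
Maltulose is absent, so TemR is inactive.
Required activator JovN is absent, so *temC* is not transcribed.
→ *temC* is OFF.
Norleucine is present, so DulS is inactive.
With no repressor bound, *ulmW* is transcribed.
So UlmW is produced and active.
No repressor is bound and UlmW is active, so *lomL* is transcribed.
→ *lomL* is ON.
Mevalonate is absent, so UlmG is inactive.
Ornithine is present, so PurE is inactive.
With no repressor bound, *lutZ* is transcribed.
→ *lutZ* is ON.
Palatinose is present, so UlmX is inactive.
With no repressor bound, *haxE* is transcribed.
So HaxE is produced and active.
Homoserine is absent, so SovU is active.
No repressor is bound and SovU is active, so *vorR* is transcribed.
So VorR is produced and active.
With repressor HaxE bound, *zorE* is not transcribed.
→ *zorE* is OFF.
2 of the 5 genes are transcribed.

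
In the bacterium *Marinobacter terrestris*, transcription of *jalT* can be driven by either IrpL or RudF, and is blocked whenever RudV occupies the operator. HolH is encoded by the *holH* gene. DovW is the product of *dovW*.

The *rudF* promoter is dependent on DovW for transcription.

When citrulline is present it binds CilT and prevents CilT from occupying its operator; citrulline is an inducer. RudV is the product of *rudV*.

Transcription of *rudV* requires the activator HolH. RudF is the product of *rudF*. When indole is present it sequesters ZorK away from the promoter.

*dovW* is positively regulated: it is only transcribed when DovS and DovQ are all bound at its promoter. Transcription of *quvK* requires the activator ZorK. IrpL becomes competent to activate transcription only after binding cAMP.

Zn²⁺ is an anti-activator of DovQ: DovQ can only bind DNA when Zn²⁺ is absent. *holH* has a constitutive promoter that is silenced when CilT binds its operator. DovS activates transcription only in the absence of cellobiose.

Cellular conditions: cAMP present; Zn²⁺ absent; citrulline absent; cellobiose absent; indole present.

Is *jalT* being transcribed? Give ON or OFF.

ON

cAMP is present, so IrpL is active.
Cellobiose is absent, so DovS is active.
Zn²⁺ is absent, so DovQ is active.
No repressor is bound and DovS and DovQ are active, so *dovW* is transcribed.
So DovW is produced and active.
No repressor is bound and DovW is active, so *rudF* is transcribed.
So RudF is produced and active.
Citrulline is absent, so CilT is active.
With repressor CilT bound, *holH* is not transcribed.
So HolH is not produced.
Required activator HolH is absent, so *rudV* is not transcribed.
So RudV is not produced.
Activator IrpL is present, so *jalT* is transcribed.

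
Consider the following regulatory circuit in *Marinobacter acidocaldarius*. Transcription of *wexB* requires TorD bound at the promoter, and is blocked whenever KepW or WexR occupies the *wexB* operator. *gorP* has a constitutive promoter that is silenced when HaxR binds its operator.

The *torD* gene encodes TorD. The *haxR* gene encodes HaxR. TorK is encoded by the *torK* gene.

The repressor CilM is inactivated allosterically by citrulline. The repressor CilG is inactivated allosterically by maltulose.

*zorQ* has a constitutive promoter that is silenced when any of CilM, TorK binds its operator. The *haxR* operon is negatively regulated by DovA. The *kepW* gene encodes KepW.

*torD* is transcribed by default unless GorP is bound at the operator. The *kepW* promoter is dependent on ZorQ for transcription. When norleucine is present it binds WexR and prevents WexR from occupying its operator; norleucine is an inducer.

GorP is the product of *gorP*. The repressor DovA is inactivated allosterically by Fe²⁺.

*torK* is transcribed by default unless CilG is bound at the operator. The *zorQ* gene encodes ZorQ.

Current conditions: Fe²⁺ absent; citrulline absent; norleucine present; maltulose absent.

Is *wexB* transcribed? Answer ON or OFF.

Citrulline is absent, so CilM is active.
Maltulose is absent, so CilG is active.
With repressor CilG bound, *torK* is not transcribed.
So TorK is not produced.
With repressor CilM bound, *zorQ* is not transcribed.
So ZorQ is not produced.
Required activator ZorQ is absent, so *kepW* is not transcribed.
So KepW is not produced.
Fe²⁺ is absent, so DovA is active.
With repressor DovA bound, *haxR* is not transcribed.
So HaxR is not produced.
With no repressor bound, *gorP* is transcribed.
So GorP is produced and active.
With repressor GorP bound, *torD* is not transcribed.
So TorD is not produced.
Norleucine is present, so WexR is inactive.
Required activator TorD is absent, so *wexB* is not transcribed.

OFF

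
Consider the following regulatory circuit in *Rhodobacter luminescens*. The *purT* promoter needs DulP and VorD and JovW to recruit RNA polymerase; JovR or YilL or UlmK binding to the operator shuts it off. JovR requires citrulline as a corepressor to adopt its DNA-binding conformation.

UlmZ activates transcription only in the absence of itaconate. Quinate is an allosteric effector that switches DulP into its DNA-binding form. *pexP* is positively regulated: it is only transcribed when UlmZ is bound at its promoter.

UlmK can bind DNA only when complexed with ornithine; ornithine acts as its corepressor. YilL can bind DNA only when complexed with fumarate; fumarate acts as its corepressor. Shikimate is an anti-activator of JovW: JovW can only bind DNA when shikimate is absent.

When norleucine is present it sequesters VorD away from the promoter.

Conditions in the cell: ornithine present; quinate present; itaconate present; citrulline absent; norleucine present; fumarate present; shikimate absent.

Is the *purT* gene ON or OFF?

OFF

Citrulline is absent, so JovR is inactive.
Quinate is present, so DulP is active.
Norleucine is present, so VorD is inactive.
Shikimate is absent, so JovW is active.
Fumarate is present, so YilL is active.
Ornithine is present, so UlmK is active.
With repressor YilL bound, *purT* is not transcribed.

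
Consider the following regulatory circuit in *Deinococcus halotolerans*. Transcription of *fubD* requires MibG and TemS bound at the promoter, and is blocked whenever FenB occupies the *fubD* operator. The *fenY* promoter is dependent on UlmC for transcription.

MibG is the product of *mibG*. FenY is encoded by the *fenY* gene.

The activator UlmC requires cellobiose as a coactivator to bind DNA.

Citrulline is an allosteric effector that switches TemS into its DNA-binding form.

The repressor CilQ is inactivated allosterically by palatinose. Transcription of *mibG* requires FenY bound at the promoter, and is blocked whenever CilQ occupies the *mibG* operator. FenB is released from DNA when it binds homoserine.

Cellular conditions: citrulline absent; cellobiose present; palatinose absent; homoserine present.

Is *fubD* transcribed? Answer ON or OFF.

OFF

Cellobiose is present, so UlmC is active.
No repressor is bound and UlmC is active, so *fenY* is transcribed.
So FenY is produced and active.
Palatinose is absent, so CilQ is active.
With repressor CilQ bound, *mibG* is not transcribed.
So MibG is not produced.
Homoserine is present, so FenB is inactive.
Citrulline is absent, so TemS is inactive.
Required activator MibG is absent, so *fubD* is not transcribed.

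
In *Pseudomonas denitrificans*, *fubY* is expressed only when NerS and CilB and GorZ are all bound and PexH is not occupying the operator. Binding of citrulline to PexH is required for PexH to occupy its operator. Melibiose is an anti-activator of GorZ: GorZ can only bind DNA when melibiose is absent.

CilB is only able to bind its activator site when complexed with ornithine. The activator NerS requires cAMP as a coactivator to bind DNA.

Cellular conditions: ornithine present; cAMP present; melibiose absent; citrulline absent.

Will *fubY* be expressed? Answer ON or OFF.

cAMP is present, so NerS is active.
Ornithine is present, so CilB is active.
Melibiose is absent, so GorZ is active.
Citrulline is absent, so PexH is inactive.
No repressor is bound and NerS and CilB and GorZ are active, so *fubY* is transcribed.

ON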